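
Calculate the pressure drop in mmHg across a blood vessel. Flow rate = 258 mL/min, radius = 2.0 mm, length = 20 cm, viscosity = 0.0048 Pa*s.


dP = 8*mu*L*Q / (pi*r^4)
Q = 258 mL/min = 4.3e-06 m^3/s
dP = 656.992 Pa = 656.992 / 133.322 mmHg = 4.928 mmHg


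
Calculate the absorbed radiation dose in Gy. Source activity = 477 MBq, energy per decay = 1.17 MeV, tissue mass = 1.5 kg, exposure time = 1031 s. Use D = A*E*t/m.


A = 477 MBq = 4.7700e+08 Bq
E = 1.17 MeV = 1.87434e-13 J
D = A*E*t/m = 4.7700e+08*1.87434e-13*1031/1.5
D = 0.06145 Gy


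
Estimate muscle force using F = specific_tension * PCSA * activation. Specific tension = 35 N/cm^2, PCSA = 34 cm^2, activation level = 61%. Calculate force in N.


F = sigma * PCSA * activation
F = 35 * 34 * 0.61
F = 725.9 N


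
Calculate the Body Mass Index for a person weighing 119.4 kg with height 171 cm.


BMI = weight / height^2
height = 171 cm = 1.71 m
BMI = 119.4 / 1.71^2
BMI = 40.83 kg/m^2


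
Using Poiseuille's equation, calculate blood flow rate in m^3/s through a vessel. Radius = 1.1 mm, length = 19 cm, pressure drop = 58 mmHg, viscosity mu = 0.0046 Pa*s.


Q = pi*r^4*dP / (8*mu*L)
r = 0.0011 m, L = 0.19 m
dP = 58 mmHg = 7732.676 Pa
Q = 5.0869e-06 m^3/s


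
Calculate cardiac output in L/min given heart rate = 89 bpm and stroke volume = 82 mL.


CO = HR * SV
CO = 89 * 82 / 1000
CO = 7.298 L/min


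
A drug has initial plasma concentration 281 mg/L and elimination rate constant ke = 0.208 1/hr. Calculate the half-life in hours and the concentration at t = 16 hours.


t_half = ln(2) / ke = 0.693147 / 0.208 = 3.332 hr
C(t) = C0 * exp(-ke*t) = 281 * exp(-0.208*16)
C(16) = 10.08 mg/L


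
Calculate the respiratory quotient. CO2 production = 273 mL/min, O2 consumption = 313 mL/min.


RQ = VCO2 / VO2
RQ = 273 / 313
RQ = 0.8722


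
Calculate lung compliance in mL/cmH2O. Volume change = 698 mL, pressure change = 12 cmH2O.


C = dV / dP
C = 698 / 12
C = 58.17 mL/cmH2O


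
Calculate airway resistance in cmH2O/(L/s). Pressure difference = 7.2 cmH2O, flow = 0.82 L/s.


R = dP / flow
R = 7.2 / 0.82
R = 8.78 cmH2O/(L/s)


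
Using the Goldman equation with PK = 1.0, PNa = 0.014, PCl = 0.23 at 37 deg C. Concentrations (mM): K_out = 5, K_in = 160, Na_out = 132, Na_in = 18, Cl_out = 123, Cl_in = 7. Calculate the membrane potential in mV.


Vm = (RT/F)*ln((PK*Ko + PNa*Nao + PCl*Cli)/(PK*Ki + PNa*Nai + PCl*Clo))
Numer = 8.458, Denom = 188.542
Vm = -82.96 mV


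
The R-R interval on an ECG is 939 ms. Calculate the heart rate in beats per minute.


HR = 60 / RR_interval(s)
RR = 939 ms = 0.939 s
HR = 60 / 0.939 = 63.9 bpm


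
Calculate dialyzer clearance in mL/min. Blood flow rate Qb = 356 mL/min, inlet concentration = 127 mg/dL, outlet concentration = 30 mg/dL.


K = Qb * (Cb_in - Cb_out) / Cb_in
K = 356 * (127 - 30) / 127
K = 271.9 mL/min


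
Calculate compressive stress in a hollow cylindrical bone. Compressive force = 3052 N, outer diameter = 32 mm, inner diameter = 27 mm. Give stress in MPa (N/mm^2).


A = pi*(r_o^2 - r_i^2)
r_o = 16 mm, r_i = 13.5 mm
A = 231.692 mm^2
sigma = F/A = 3052 / 231.692
sigma = 13.17 MPa


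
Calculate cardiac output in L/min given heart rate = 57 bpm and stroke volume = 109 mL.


CO = HR * SV
CO = 57 * 109 / 1000
CO = 6.213 L/min


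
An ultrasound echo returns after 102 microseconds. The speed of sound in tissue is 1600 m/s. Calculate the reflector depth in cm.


depth = c * t / 2
t = 102 us = 1.0200e-04 s
depth = 1600 * 1.0200e-04 / 2
depth = 0.0816 m = 8.16 cm


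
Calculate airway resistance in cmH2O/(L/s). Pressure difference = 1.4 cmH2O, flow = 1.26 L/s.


R = dP / flow
R = 1.4 / 1.26
R = 1.111 cmH2O/(L/s)


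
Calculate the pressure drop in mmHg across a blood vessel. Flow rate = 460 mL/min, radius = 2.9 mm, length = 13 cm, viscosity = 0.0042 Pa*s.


dP = 8*mu*L*Q / (pi*r^4)
Q = 460 mL/min = 7.66667e-06 m^3/s
dP = 150.712 Pa = 150.712 / 133.322 mmHg = 1.13 mmHg


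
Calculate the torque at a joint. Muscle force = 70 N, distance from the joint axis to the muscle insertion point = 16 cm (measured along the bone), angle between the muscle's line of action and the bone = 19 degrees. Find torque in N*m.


Torque = F * d * sin(theta)   (moment arm = d*sin(theta))
d = 16 cm = 0.16 m
Torque = 70 * 0.16 * sin(19)
Torque = 3.646 N*m


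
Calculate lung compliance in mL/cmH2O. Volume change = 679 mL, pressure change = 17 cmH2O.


C = dV / dP
C = 679 / 17
C = 39.94 mL/cmH2O


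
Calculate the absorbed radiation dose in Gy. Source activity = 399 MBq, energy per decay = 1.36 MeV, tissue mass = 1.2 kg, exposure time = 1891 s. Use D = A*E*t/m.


A = 399 MBq = 3.9900e+08 Bq
E = 1.36 MeV = 2.17872e-13 J
D = A*E*t/m = 3.9900e+08*2.17872e-13*1891/1.2
D = 0.137 Gy


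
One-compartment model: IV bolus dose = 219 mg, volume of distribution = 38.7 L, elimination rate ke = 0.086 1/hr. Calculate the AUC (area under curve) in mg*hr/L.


C0 = Dose/Vd = 219/38.7 = 5.65891 mg/L
AUC = C0/ke = 5.65891/0.086
AUC = 65.8 mg*hr/L


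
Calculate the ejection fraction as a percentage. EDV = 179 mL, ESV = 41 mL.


SV = EDV - ESV = 179 - 41 = 138 mL
EF = SV/EDV * 100 = 138/179 * 100
EF = 77.09%


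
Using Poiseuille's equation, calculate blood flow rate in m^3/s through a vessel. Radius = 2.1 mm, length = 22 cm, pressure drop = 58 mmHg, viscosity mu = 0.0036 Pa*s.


Q = pi*r^4*dP / (8*mu*L)
r = 0.0021 m, L = 0.22 m
dP = 58 mmHg = 7732.676 Pa
Q = 7.4566e-05 m^3/s


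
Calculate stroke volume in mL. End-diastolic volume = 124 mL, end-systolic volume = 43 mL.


SV = EDV - ESV
SV = 124 - 43
SV = 81 mL


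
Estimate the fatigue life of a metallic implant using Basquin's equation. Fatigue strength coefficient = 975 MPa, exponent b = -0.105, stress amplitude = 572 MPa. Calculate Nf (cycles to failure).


sigma_a = sigma_f' * (2Nf)^b
2Nf = (sigma_a/sigma_f')^(1/b)
2Nf = (572/975)^(1/-0.105)
2Nf = 160.61868
Nf = 80.31


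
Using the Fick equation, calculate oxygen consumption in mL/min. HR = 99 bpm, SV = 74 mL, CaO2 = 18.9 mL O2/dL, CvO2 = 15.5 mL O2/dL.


CO = HR*SV = 99*74/1000 = 7.326 L/min
a-v O2 diff = 18.9 - 15.5 = 3.4 mL/dL
VO2 = CO * (CaO2-CvO2) * 10 dL/L
VO2 = 7.326 * 3.4 * 10
VO2 = 249.1 mL/min


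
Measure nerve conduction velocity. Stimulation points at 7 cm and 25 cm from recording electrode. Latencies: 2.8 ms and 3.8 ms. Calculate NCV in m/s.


Distance = (25 - 7) / 100 = 0.18 m
dt = (3.8 - 2.8) / 1000 = 0.001 s
NCV = dist / dt = 180 m/s


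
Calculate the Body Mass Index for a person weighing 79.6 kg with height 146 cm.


BMI = weight / height^2
height = 146 cm = 1.46 m
BMI = 79.6 / 1.46^2
BMI = 37.34 kg/m^2


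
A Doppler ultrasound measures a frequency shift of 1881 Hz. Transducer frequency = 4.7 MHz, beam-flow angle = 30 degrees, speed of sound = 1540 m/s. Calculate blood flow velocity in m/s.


v = fd * c / (2 * f0 * cos(theta))
v = 1881 * 1540 / (2 * 4.7000e+06 * cos(30))
v = 0.3558 m/s


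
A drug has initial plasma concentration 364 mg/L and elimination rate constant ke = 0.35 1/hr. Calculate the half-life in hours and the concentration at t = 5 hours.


t_half = ln(2) / ke = 0.693147 / 0.35 = 1.98 hr
C(t) = C0 * exp(-ke*t) = 364 * exp(-0.35*5)
C(5) = 63.25 mg/L


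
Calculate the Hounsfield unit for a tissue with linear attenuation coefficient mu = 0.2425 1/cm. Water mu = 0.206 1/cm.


HU = ((mu_tissue - mu_water) / mu_water) * 1000
HU = ((0.2425 - 0.206) / 0.206) * 1000
HU = 177.2


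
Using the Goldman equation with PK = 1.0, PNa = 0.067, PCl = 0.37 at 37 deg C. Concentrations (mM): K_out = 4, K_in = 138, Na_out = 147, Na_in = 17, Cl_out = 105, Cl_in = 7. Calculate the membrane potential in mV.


Vm = (RT/F)*ln((PK*Ko + PNa*Nao + PCl*Cli)/(PK*Ki + PNa*Nai + PCl*Clo))
Numer = 16.439, Denom = 177.989
Vm = -63.66 mV


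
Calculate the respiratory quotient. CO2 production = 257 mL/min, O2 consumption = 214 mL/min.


RQ = VCO2 / VO2
RQ = 257 / 214
RQ = 1.201


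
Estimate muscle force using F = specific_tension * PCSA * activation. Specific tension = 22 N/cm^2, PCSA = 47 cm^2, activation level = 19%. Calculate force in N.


F = sigma * PCSA * activation
F = 22 * 47 * 0.19
F = 196.5 N


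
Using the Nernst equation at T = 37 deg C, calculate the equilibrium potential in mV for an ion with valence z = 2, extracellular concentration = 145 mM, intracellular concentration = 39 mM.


E = (RT/(zF)) * ln(C_out/C_in)
T = 37 + 273.15 = 310.15 K
E = (8.314 * 310.15 / (2 * 96485)) * ln(145/39)
E = 17.55 mV


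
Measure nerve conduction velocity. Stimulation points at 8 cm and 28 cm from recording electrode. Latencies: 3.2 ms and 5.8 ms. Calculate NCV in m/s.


Distance = (28 - 8) / 100 = 0.2 m
dt = (5.8 - 3.2) / 1000 = 0.0026 s
NCV = dist / dt = 76.92 m/s


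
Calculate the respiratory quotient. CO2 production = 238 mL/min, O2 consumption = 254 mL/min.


RQ = VCO2 / VO2
RQ = 238 / 254
RQ = 0.937


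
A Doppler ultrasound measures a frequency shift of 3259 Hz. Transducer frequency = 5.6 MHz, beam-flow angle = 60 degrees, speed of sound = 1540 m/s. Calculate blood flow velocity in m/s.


v = fd * c / (2 * f0 * cos(theta))
v = 3259 * 1540 / (2 * 5.6000e+06 * cos(60))
v = 0.8962 m/s


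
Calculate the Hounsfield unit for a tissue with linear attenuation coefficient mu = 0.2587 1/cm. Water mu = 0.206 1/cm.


HU = ((mu_tissue - mu_water) / mu_water) * 1000
HU = ((0.2587 - 0.206) / 0.206) * 1000
HU = 255.8


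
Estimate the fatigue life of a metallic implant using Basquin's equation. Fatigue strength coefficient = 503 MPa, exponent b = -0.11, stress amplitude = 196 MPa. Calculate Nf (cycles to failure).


sigma_a = sigma_f' * (2Nf)^b
2Nf = (sigma_a/sigma_f')^(1/b)
2Nf = (196/503)^(1/-0.11)
2Nf = 5260.3834
Nf = 2630


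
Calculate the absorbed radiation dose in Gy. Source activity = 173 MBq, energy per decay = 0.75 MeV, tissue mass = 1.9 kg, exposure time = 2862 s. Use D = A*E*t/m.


A = 173 MBq = 1.7300e+08 Bq
E = 0.75 MeV = 1.2015e-13 J
D = A*E*t/m = 1.7300e+08*1.2015e-13*2862/1.9
D = 0.03131 Gy


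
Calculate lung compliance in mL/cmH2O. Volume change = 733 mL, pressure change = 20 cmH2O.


C = dV / dP
C = 733 / 20
C = 36.65 mL/cmH2O


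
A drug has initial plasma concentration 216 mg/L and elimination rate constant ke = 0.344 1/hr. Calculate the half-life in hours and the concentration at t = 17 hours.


t_half = ln(2) / ke = 0.693147 / 0.344 = 2.015 hr
C(t) = C0 * exp(-ke*t) = 216 * exp(-0.344*17)
C(17) = 0.6233 mg/L


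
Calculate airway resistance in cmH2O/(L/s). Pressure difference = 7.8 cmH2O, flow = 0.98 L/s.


R = dP / flow
R = 7.8 / 0.98
R = 7.959 cmH2O/(L/s)


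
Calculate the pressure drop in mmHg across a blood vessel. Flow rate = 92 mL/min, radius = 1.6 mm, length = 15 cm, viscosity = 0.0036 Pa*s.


dP = 8*mu*L*Q / (pi*r^4)
Q = 92 mL/min = 1.53333e-06 m^3/s
dP = 321.729 Pa = 321.729 / 133.322 mmHg = 2.413 mmHg


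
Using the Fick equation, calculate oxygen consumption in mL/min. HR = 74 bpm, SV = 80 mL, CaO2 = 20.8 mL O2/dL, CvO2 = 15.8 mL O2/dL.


CO = HR*SV = 74*80/1000 = 5.92 L/min
a-v O2 diff = 20.8 - 15.8 = 5 mL/dL
VO2 = CO * (CaO2-CvO2) * 10 dL/L
VO2 = 5.92 * 5 * 10
VO2 = 296 mL/min


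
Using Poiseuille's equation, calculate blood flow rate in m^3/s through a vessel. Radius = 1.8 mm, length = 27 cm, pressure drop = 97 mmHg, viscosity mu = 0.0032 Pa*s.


Q = pi*r^4*dP / (8*mu*L)
r = 0.0018 m, L = 0.27 m
dP = 97 mmHg = 12932.234 Pa
Q = 6.1703e-05 m^3/s


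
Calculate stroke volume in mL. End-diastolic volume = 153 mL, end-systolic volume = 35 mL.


SV = EDV - ESV
SV = 153 - 35
SV = 118 mL


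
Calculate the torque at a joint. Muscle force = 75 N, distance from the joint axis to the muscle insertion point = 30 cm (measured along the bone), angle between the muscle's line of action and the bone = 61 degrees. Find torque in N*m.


Torque = F * d * sin(theta)   (moment arm = d*sin(theta))
d = 30 cm = 0.3 m
Torque = 75 * 0.3 * sin(61)
Torque = 19.68 N*m


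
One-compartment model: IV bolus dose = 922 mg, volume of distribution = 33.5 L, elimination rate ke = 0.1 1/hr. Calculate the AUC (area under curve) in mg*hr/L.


C0 = Dose/Vd = 922/33.5 = 27.5224 mg/L
AUC = C0/ke = 27.5224/0.1
AUC = 275.2 mg*hr/L


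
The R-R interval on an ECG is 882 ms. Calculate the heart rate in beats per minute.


HR = 60 / RR_interval(s)
RR = 882 ms = 0.882 s
HR = 60 / 0.882 = 68.03 bpm


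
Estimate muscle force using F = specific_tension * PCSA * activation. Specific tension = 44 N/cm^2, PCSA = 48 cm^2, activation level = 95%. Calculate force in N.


F = sigma * PCSA * activation
F = 44 * 48 * 0.95
F = 2006 N


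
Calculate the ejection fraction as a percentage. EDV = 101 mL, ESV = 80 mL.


SV = EDV - ESV = 101 - 80 = 21 mL
EF = SV/EDV * 100 = 21/101 * 100
EF = 20.79%


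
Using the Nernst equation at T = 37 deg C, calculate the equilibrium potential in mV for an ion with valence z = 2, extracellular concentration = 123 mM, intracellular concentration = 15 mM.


E = (RT/(zF)) * ln(C_out/C_in)
T = 37 + 273.15 = 310.15 K
E = (8.314 * 310.15 / (2 * 96485)) * ln(123/15)
E = 28.12 mV


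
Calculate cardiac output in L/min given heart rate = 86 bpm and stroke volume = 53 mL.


CO = HR * SV
CO = 86 * 53 / 1000
CO = 4.558 L/min


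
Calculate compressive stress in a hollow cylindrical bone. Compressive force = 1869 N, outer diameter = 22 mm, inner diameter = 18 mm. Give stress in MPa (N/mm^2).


A = pi*(r_o^2 - r_i^2)
r_o = 11 mm, r_i = 9 mm
A = 125.664 mm^2
sigma = F/A = 1869 / 125.664
sigma = 14.87 MPa


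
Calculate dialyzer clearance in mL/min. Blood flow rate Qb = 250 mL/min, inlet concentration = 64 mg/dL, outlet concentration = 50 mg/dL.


K = Qb * (Cb_in - Cb_out) / Cb_in
K = 250 * (64 - 50) / 64
K = 54.69 mL/min


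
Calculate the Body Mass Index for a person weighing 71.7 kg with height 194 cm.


BMI = weight / height^2
height = 194 cm = 1.94 m
BMI = 71.7 / 1.94^2
BMI = 19.05 kg/m^2


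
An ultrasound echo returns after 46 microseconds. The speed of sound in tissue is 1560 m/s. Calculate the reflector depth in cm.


depth = c * t / 2
t = 46 us = 4.6000e-05 s
depth = 1560 * 4.6000e-05 / 2
depth = 0.03588 m = 3.588 cm


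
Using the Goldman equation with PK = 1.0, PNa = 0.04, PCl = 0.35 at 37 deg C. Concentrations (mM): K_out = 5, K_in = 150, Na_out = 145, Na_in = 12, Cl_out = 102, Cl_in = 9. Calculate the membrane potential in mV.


Vm = (RT/F)*ln((PK*Ko + PNa*Nao + PCl*Cli)/(PK*Ki + PNa*Nai + PCl*Clo))
Numer = 13.95, Denom = 186.18
Vm = -69.25 mV


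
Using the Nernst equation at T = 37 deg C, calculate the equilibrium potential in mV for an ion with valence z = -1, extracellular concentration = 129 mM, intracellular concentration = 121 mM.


E = (RT/(zF)) * ln(C_out/C_in)
T = 37 + 273.15 = 310.15 K
E = (8.314 * 310.15 / (-1 * 96485)) * ln(129/121)
E = -1.711 mV


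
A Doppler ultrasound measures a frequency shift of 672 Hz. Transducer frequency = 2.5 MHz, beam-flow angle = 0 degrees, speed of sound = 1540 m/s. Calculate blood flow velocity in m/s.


v = fd * c / (2 * f0 * cos(theta))
v = 672 * 1540 / (2 * 2.5000e+06 * cos(0))
v = 0.207 m/s


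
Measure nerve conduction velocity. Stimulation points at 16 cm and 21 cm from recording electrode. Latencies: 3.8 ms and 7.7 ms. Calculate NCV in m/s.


Distance = (21 - 16) / 100 = 0.05 m
dt = (7.7 - 3.8) / 1000 = 0.0039 s
NCV = dist / dt = 12.82 m/s


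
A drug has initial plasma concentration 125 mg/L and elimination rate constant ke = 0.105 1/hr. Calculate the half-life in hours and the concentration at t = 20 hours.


t_half = ln(2) / ke = 0.693147 / 0.105 = 6.601 hr
C(t) = C0 * exp(-ke*t) = 125 * exp(-0.105*20)
C(20) = 15.31 mg/L


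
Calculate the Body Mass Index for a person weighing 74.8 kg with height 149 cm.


BMI = weight / height^2
height = 149 cm = 1.49 m
BMI = 74.8 / 1.49^2
BMI = 33.69 kg/m^2


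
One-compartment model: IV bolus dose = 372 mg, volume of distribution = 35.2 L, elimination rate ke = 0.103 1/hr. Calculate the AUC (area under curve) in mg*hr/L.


C0 = Dose/Vd = 372/35.2 = 10.5682 mg/L
AUC = C0/ke = 10.5682/0.103
AUC = 102.6 mg*hr/L


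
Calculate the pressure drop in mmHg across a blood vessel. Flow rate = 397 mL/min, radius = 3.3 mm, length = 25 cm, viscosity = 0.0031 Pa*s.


dP = 8*mu*L*Q / (pi*r^4)
Q = 397 mL/min = 6.61667e-06 m^3/s
dP = 110.11 Pa = 110.11 / 133.322 mmHg = 0.8259 mmHg


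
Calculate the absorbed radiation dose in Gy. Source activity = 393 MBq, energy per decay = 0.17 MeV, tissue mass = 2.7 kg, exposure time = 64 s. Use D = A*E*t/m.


A = 393 MBq = 3.9300e+08 Bq
E = 0.17 MeV = 2.7234e-14 J
D = A*E*t/m = 3.9300e+08*2.7234e-14*64/2.7
D = 2.5370e-04 Gy


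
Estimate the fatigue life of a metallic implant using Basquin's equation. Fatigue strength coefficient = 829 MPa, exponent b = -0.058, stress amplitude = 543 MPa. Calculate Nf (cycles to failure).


sigma_a = sigma_f' * (2Nf)^b
2Nf = (sigma_a/sigma_f')^(1/b)
2Nf = (543/829)^(1/-0.058)
2Nf = 1472.9381
Nf = 736.5


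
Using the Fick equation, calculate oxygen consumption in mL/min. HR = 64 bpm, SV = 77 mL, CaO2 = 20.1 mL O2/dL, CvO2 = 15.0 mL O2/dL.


CO = HR*SV = 64*77/1000 = 4.928 L/min
a-v O2 diff = 20.1 - 15.0 = 5.1 mL/dL
VO2 = CO * (CaO2-CvO2) * 10 dL/L
VO2 = 4.928 * 5.1 * 10
VO2 = 251.3 mL/min


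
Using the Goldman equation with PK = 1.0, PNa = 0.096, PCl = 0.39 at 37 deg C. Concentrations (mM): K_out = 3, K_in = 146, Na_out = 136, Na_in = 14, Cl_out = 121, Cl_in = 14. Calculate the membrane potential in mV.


Vm = (RT/F)*ln((PK*Ko + PNa*Nao + PCl*Cli)/(PK*Ki + PNa*Nai + PCl*Clo))
Numer = 21.516, Denom = 194.534
Vm = -58.84 mV


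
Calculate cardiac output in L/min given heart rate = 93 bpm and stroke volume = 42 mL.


CO = HR * SV
CO = 93 * 42 / 1000
CO = 3.906 L/min


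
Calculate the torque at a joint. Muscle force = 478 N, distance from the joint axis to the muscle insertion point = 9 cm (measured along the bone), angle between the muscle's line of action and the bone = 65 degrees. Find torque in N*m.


Torque = F * d * sin(theta)   (moment arm = d*sin(theta))
d = 9 cm = 0.09 m
Torque = 478 * 0.09 * sin(65)
Torque = 38.99 N*m


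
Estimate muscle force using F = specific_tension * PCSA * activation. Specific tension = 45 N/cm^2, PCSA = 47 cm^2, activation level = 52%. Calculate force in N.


F = sigma * PCSA * activation
F = 45 * 47 * 0.52
F = 1100 N


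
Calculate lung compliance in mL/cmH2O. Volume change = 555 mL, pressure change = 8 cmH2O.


C = dV / dP
C = 555 / 8
C = 69.38 mL/cmH2O


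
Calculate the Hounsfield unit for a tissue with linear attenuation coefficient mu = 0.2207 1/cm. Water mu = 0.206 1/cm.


HU = ((mu_tissue - mu_water) / mu_water) * 1000
HU = ((0.2207 - 0.206) / 0.206) * 1000
HU = 71.36


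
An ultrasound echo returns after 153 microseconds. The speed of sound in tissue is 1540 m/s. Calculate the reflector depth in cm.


depth = c * t / 2
t = 153 us = 1.5300e-04 s
depth = 1540 * 1.5300e-04 / 2
depth = 0.11781 m = 11.781 cm


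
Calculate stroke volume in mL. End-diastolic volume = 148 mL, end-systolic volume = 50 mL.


SV = EDV - ESV
SV = 148 - 50
SV = 98 mL


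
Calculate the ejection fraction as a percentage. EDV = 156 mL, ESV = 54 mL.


SV = EDV - ESV = 156 - 54 = 102 mL
EF = SV/EDV * 100 = 102/156 * 100
EF = 65.38%


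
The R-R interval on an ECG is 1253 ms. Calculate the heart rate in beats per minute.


HR = 60 / RR_interval(s)
RR = 1253 ms = 1.253 s
HR = 60 / 1.253 = 47.89 bpm


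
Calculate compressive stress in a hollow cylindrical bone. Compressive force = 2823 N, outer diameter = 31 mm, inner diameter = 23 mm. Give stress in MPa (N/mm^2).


A = pi*(r_o^2 - r_i^2)
r_o = 15.5 mm, r_i = 11.5 mm
A = 339.292 mm^2
sigma = F/A = 2823 / 339.292
sigma = 8.32 MPa


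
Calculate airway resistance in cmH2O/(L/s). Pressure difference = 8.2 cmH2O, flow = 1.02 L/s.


R = dP / flow
R = 8.2 / 1.02
R = 8.039 cmH2O/(L/s)


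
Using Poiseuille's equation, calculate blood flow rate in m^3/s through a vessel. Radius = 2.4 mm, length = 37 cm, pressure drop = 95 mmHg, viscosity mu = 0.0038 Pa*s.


Q = pi*r^4*dP / (8*mu*L)
r = 0.0024 m, L = 0.37 m
dP = 95 mmHg = 12665.59 Pa
Q = 1.1737e-04 m^3/s


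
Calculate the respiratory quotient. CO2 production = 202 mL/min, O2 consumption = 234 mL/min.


RQ = VCO2 / VO2
RQ = 202 / 234
RQ = 0.8632


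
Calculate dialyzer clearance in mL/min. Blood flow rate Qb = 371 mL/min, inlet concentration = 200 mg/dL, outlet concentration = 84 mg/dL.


K = Qb * (Cb_in - Cb_out) / Cb_in
K = 371 * (200 - 84) / 200
K = 215.2 mL/min


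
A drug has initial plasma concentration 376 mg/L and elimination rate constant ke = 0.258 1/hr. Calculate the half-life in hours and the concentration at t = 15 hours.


t_half = ln(2) / ke = 0.693147 / 0.258 = 2.687 hr
C(t) = C0 * exp(-ke*t) = 376 * exp(-0.258*15)
C(15) = 7.843 mg/L


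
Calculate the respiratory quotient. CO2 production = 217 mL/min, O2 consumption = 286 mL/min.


RQ = VCO2 / VO2
RQ = 217 / 286
RQ = 0.7587


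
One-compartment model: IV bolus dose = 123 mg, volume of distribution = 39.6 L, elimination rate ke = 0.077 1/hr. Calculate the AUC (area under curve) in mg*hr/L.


C0 = Dose/Vd = 123/39.6 = 3.10606 mg/L
AUC = C0/ke = 3.10606/0.077
AUC = 40.34 mg*hr/L


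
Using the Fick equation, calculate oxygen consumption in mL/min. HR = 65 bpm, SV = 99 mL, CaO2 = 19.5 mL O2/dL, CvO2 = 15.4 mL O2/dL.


CO = HR*SV = 65*99/1000 = 6.435 L/min
a-v O2 diff = 19.5 - 15.4 = 4.1 mL/dL
VO2 = CO * (CaO2-CvO2) * 10 dL/L
VO2 = 6.435 * 4.1 * 10
VO2 = 263.8 mL/min


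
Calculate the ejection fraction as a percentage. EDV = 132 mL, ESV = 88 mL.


SV = EDV - ESV = 132 - 88 = 44 mL
EF = SV/EDV * 100 = 44/132 * 100
EF = 33.33%


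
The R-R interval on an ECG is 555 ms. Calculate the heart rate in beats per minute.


HR = 60 / RR_interval(s)
RR = 555 ms = 0.555 s
HR = 60 / 0.555 = 108.1 bpm


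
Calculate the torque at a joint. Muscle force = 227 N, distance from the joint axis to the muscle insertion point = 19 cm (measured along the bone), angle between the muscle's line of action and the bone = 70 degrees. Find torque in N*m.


Torque = F * d * sin(theta)   (moment arm = d*sin(theta))
d = 19 cm = 0.19 m
Torque = 227 * 0.19 * sin(70)
Torque = 40.53 N*m


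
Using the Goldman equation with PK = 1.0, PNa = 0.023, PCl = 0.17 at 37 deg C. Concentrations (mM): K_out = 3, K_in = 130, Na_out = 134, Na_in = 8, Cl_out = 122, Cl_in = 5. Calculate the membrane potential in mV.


Vm = (RT/F)*ln((PK*Ko + PNa*Nao + PCl*Cli)/(PK*Ki + PNa*Nai + PCl*Clo))
Numer = 6.932, Denom = 150.924
Vm = -82.33 mV


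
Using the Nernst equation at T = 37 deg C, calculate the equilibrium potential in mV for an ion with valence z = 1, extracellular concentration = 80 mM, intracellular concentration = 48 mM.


E = (RT/(zF)) * ln(C_out/C_in)
T = 37 + 273.15 = 310.15 K
E = (8.314 * 310.15 / (1 * 96485)) * ln(80/48)
E = 13.65 mV


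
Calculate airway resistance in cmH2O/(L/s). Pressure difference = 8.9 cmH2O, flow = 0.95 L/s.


R = dP / flow
R = 8.9 / 0.95
R = 9.368 cmH2O/(L/s)


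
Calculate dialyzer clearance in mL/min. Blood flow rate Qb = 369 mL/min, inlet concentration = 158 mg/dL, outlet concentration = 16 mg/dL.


K = Qb * (Cb_in - Cb_out) / Cb_in
K = 369 * (158 - 16) / 158
K = 331.6 mL/min


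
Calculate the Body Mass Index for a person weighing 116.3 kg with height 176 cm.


BMI = weight / height^2
height = 176 cm = 1.76 m
BMI = 116.3 / 1.76^2
BMI = 37.55 kg/m^2


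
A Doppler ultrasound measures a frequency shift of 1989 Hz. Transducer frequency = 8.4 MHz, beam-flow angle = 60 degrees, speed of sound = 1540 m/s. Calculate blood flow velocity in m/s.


v = fd * c / (2 * f0 * cos(theta))
v = 1989 * 1540 / (2 * 8.4000e+06 * cos(60))
v = 0.3646 m/s


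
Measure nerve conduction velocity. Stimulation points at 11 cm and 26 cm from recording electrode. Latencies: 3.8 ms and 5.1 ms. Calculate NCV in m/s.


Distance = (26 - 11) / 100 = 0.15 m
dt = (5.1 - 3.8) / 1000 = 0.0013 s
NCV = dist / dt = 115.4 m/s


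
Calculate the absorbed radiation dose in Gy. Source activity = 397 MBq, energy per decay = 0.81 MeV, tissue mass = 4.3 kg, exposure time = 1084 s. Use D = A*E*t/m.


A = 397 MBq = 3.9700e+08 Bq
E = 0.81 MeV = 1.29762e-13 J
D = A*E*t/m = 3.9700e+08*1.29762e-13*1084/4.3
D = 0.01299 Gy


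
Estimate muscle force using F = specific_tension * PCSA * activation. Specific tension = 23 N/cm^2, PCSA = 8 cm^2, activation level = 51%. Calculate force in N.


F = sigma * PCSA * activation
F = 23 * 8 * 0.51
F = 93.84 N


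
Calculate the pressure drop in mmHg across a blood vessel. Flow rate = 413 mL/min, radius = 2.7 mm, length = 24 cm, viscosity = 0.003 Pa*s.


dP = 8*mu*L*Q / (pi*r^4)
Q = 413 mL/min = 6.88333e-06 m^3/s
dP = 237.474 Pa = 237.474 / 133.322 mmHg = 1.781 mmHg


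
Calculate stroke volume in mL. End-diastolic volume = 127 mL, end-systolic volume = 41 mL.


SV = EDV - ESV
SV = 127 - 41
SV = 86 mL


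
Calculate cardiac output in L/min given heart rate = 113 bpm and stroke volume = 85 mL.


CO = HR * SV
CO = 113 * 85 / 1000
CO = 9.605 L/min


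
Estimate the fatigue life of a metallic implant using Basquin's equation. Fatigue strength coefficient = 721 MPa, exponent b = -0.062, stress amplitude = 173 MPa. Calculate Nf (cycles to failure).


sigma_a = sigma_f' * (2Nf)^b
2Nf = (sigma_a/sigma_f')^(1/b)
2Nf = (173/721)^(1/-0.062)
2Nf = 9.9589209e+09
Nf = 4.9795e+09


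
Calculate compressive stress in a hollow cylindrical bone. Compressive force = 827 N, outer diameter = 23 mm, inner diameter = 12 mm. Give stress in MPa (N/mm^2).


A = pi*(r_o^2 - r_i^2)
r_o = 11.5 mm, r_i = 6 mm
A = 302.378 mm^2
sigma = F/A = 827 / 302.378
sigma = 2.735 MPa


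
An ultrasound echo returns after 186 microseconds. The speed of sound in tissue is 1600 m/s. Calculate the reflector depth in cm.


depth = c * t / 2
t = 186 us = 1.8600e-04 s
depth = 1600 * 1.8600e-04 / 2
depth = 0.1488 m = 14.88 cm


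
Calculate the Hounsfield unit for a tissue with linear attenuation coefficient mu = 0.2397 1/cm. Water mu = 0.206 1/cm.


HU = ((mu_tissue - mu_water) / mu_water) * 1000
HU = ((0.2397 - 0.206) / 0.206) * 1000
HU = 163.6


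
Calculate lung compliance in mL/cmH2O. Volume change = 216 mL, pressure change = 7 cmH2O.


C = dV / dP
C = 216 / 7
C = 30.86 mL/cmH2O


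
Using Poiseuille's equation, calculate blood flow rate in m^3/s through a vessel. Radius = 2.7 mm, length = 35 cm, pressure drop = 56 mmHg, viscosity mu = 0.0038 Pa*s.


Q = pi*r^4*dP / (8*mu*L)
r = 0.0027 m, L = 0.35 m
dP = 56 mmHg = 7466.032 Pa
Q = 1.1715e-04 m^3/s


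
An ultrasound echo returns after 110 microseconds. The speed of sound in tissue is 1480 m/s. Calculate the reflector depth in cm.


depth = c * t / 2
t = 110 us = 1.1000e-04 s
depth = 1480 * 1.1000e-04 / 2
depth = 0.0814 m = 8.14 cm


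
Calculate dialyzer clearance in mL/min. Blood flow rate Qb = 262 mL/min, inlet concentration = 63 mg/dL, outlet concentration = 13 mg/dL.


K = Qb * (Cb_in - Cb_out) / Cb_in
K = 262 * (63 - 13) / 63
K = 207.9 mL/min


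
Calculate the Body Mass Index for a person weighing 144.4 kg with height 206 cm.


BMI = weight / height^2
height = 206 cm = 2.06 m
BMI = 144.4 / 2.06^2
BMI = 34.03 kg/m^2


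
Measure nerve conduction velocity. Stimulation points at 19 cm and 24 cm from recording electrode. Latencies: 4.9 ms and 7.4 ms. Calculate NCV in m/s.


Distance = (24 - 19) / 100 = 0.05 m
dt = (7.4 - 4.9) / 1000 = 0.0025 s
NCV = dist / dt = 20 m/s


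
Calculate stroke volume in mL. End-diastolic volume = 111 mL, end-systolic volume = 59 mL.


SV = EDV - ESV
SV = 111 - 59
SV = 52 mL


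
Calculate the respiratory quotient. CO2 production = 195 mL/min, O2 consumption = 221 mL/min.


RQ = VCO2 / VO2
RQ = 195 / 221
RQ = 0.8824


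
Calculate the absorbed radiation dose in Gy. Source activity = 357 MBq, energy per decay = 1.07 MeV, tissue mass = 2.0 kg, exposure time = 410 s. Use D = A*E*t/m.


A = 357 MBq = 3.5700e+08 Bq
E = 1.07 MeV = 1.71414e-13 J
D = A*E*t/m = 3.5700e+08*1.71414e-13*410/2.0
D = 0.01254 Gy


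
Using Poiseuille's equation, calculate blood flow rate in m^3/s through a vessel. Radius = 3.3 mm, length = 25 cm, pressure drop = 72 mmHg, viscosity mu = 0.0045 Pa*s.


Q = pi*r^4*dP / (8*mu*L)
r = 0.0033 m, L = 0.25 m
dP = 72 mmHg = 9599.184 Pa
Q = 3.9737e-04 m^3/s


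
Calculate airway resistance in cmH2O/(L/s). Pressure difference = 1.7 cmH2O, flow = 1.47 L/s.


R = dP / flow
R = 1.7 / 1.47
R = 1.156 cmH2O/(L/s)


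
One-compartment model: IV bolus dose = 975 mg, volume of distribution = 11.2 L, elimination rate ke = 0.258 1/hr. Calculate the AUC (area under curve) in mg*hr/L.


C0 = Dose/Vd = 975/11.2 = 87.0536 mg/L
AUC = C0/ke = 87.0536/0.258
AUC = 337.4 mg*hr/L


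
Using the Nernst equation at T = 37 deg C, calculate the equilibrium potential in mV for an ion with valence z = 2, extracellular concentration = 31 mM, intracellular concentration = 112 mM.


E = (RT/(zF)) * ln(C_out/C_in)
T = 37 + 273.15 = 310.15 K
E = (8.314 * 310.15 / (2 * 96485)) * ln(31/112)
E = -17.16 mV


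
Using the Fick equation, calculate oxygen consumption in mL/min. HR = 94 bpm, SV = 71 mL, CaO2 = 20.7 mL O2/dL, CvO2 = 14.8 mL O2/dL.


CO = HR*SV = 94*71/1000 = 6.674 L/min
a-v O2 diff = 20.7 - 14.8 = 5.9 mL/dL
VO2 = CO * (CaO2-CvO2) * 10 dL/L
VO2 = 6.674 * 5.9 * 10
VO2 = 393.8 mL/min


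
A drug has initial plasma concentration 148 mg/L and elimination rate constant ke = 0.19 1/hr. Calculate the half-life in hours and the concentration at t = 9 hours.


t_half = ln(2) / ke = 0.693147 / 0.19 = 3.648 hr
C(t) = C0 * exp(-ke*t) = 148 * exp(-0.19*9)
C(9) = 26.77 mg/L


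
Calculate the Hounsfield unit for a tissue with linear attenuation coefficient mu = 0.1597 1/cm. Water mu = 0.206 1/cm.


HU = ((mu_tissue - mu_water) / mu_water) * 1000
HU = ((0.1597 - 0.206) / 0.206) * 1000
HU = -224.8


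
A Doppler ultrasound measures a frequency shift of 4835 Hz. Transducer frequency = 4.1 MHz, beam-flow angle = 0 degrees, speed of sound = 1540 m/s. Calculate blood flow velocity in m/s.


v = fd * c / (2 * f0 * cos(theta))
v = 4835 * 1540 / (2 * 4.1000e+06 * cos(0))
v = 0.908 m/s


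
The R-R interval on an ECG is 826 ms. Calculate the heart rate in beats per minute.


HR = 60 / RR_interval(s)
RR = 826 ms = 0.826 s
HR = 60 / 0.826 = 72.64 bpm


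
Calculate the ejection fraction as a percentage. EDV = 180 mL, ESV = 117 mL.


SV = EDV - ESV = 180 - 117 = 63 mL
EF = SV/EDV * 100 = 63/180 * 100
EF = 35%


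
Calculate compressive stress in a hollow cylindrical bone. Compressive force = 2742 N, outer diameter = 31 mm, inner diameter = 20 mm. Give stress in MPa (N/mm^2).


A = pi*(r_o^2 - r_i^2)
r_o = 15.5 mm, r_i = 10 mm
A = 440.608 mm^2
sigma = F/A = 2742 / 440.608
sigma = 6.223 MPa


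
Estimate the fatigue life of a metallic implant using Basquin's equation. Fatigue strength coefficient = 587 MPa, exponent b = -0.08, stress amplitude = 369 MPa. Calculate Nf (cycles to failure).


sigma_a = sigma_f' * (2Nf)^b
2Nf = (sigma_a/sigma_f')^(1/b)
2Nf = (369/587)^(1/-0.08)
2Nf = 331.24298
Nf = 165.6


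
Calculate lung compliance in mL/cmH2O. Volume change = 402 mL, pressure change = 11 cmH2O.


C = dV / dP
C = 402 / 11
C = 36.55 mL/cmH2O


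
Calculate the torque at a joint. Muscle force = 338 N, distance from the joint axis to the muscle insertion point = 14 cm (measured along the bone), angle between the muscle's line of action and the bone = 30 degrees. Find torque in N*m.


Torque = F * d * sin(theta)   (moment arm = d*sin(theta))
d = 14 cm = 0.14 m
Torque = 338 * 0.14 * sin(30)
Torque = 23.66 N*m


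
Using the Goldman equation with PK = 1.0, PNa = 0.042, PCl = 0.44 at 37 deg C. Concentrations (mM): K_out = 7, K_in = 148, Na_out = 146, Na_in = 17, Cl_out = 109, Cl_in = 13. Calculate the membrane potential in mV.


Vm = (RT/F)*ln((PK*Ko + PNa*Nao + PCl*Cli)/(PK*Ki + PNa*Nai + PCl*Clo))
Numer = 18.852, Denom = 196.674
Vm = -62.67 mV


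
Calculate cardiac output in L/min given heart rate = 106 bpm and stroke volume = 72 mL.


CO = HR * SV
CO = 106 * 72 / 1000
CO = 7.632 L/min


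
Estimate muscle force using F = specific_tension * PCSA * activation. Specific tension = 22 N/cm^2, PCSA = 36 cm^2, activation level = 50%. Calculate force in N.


F = sigma * PCSA * activation
F = 22 * 36 * 0.5
F = 396 N


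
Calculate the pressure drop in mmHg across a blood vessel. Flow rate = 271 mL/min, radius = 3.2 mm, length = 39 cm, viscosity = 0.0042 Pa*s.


dP = 8*mu*L*Q / (pi*r^4)
Q = 271 mL/min = 4.51667e-06 m^3/s
dP = 179.669 Pa = 179.669 / 133.322 mmHg = 1.348 mmHg


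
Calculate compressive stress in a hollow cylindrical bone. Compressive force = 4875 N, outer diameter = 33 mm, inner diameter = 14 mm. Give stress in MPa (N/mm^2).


A = pi*(r_o^2 - r_i^2)
r_o = 16.5 mm, r_i = 7 mm
A = 701.361 mm^2
sigma = F/A = 4875 / 701.361
sigma = 6.951 MPa


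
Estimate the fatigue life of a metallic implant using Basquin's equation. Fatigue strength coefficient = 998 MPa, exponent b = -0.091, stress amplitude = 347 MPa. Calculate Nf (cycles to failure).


sigma_a = sigma_f' * (2Nf)^b
2Nf = (sigma_a/sigma_f')^(1/b)
2Nf = (347/998)^(1/-0.091)
2Nf = 110095.6
Nf = 5.505e+04


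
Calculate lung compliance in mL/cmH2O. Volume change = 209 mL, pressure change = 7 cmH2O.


C = dV / dP
C = 209 / 7
C = 29.86 mL/cmH2O


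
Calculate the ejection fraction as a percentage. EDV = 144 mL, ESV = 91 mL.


SV = EDV - ESV = 144 - 91 = 53 mL
EF = SV/EDV * 100 = 53/144 * 100
EF = 36.81%


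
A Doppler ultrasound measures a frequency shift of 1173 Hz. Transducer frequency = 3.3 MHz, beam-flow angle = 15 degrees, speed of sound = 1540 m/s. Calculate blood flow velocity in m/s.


v = fd * c / (2 * f0 * cos(theta))
v = 1173 * 1540 / (2 * 3.3000e+06 * cos(15))
v = 0.2834 m/s


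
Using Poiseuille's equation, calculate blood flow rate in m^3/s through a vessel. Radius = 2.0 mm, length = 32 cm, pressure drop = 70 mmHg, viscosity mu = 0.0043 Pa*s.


Q = pi*r^4*dP / (8*mu*L)
r = 0.002 m, L = 0.32 m
dP = 70 mmHg = 9332.54 Pa
Q = 4.2615e-05 m^3/s


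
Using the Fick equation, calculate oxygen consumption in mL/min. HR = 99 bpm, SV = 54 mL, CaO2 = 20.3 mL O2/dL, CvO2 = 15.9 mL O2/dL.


CO = HR*SV = 99*54/1000 = 5.346 L/min
a-v O2 diff = 20.3 - 15.9 = 4.4 mL/dL
VO2 = CO * (CaO2-CvO2) * 10 dL/L
VO2 = 5.346 * 4.4 * 10
VO2 = 235.2 mL/min


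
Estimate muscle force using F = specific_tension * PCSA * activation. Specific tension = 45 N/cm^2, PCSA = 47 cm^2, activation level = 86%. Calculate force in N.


F = sigma * PCSA * activation
F = 45 * 47 * 0.86
F = 1819 N


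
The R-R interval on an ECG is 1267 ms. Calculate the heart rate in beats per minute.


HR = 60 / RR_interval(s)
RR = 1267 ms = 1.267 s
HR = 60 / 1.267 = 47.36 bpm


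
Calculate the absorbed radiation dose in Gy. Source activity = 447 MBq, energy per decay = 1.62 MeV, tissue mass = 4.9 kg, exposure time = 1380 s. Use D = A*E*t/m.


A = 447 MBq = 4.4700e+08 Bq
E = 1.62 MeV = 2.59524e-13 J
D = A*E*t/m = 4.4700e+08*2.59524e-13*1380/4.9
D = 0.03267 Gy


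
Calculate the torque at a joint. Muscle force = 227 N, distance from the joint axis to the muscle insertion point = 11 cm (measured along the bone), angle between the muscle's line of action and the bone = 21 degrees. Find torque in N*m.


Torque = F * d * sin(theta)   (moment arm = d*sin(theta))
d = 11 cm = 0.11 m
Torque = 227 * 0.11 * sin(21)
Torque = 8.948 N*m


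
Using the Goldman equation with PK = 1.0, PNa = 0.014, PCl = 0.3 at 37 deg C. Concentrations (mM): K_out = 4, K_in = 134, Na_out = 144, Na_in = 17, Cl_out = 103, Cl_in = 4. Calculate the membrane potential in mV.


Vm = (RT/F)*ln((PK*Ko + PNa*Nao + PCl*Cli)/(PK*Ki + PNa*Nai + PCl*Clo))
Numer = 7.216, Denom = 165.138
Vm = -83.66 mV


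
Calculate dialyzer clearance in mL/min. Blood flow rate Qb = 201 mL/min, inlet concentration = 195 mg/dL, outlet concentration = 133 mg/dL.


K = Qb * (Cb_in - Cb_out) / Cb_in
K = 201 * (195 - 133) / 195
K = 63.91 mL/min


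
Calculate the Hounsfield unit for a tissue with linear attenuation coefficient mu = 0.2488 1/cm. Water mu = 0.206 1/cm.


HU = ((mu_tissue - mu_water) / mu_water) * 1000
HU = ((0.2488 - 0.206) / 0.206) * 1000
HU = 207.8


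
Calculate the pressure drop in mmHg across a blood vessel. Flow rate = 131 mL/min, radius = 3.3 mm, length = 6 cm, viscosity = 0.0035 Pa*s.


dP = 8*mu*L*Q / (pi*r^4)
Q = 131 mL/min = 2.18333e-06 m^3/s
dP = 9.84517 Pa = 9.84517 / 133.322 mmHg = 0.07385 mmHg


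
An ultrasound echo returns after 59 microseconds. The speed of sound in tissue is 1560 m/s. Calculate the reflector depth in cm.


depth = c * t / 2
t = 59 us = 5.9000e-05 s
depth = 1560 * 5.9000e-05 / 2
depth = 0.04602 m = 4.602 cm


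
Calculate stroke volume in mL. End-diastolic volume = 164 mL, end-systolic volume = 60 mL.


SV = EDV - ESV
SV = 164 - 60
SV = 104 mL


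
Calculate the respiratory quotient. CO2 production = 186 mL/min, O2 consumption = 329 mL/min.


RQ = VCO2 / VO2
RQ = 186 / 329
RQ = 0.5653


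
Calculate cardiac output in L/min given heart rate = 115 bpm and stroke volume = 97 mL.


CO = HR * SV
CO = 115 * 97 / 1000
CO = 11.15 L/min


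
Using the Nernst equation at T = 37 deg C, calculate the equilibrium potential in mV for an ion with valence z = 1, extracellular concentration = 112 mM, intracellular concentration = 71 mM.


E = (RT/(zF)) * ln(C_out/C_in)
T = 37 + 273.15 = 310.15 K
E = (8.314 * 310.15 / (1 * 96485)) * ln(112/71)
E = 12.18 mV


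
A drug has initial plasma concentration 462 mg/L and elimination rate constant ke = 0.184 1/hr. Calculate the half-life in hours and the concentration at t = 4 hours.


t_half = ln(2) / ke = 0.693147 / 0.184 = 3.767 hr
C(t) = C0 * exp(-ke*t) = 462 * exp(-0.184*4)
C(4) = 221.3 mg/L


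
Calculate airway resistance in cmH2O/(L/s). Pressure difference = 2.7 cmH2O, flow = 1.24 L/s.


R = dP / flow
R = 2.7 / 1.24
R = 2.177 cmH2O/(L/s)


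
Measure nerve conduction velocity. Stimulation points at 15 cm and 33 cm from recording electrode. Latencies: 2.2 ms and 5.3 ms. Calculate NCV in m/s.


Distance = (33 - 15) / 100 = 0.18 m
dt = (5.3 - 2.2) / 1000 = 0.0031 s
NCV = dist / dt = 58.06 m/s


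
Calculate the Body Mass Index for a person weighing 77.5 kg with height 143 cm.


BMI = weight / height^2
height = 143 cm = 1.43 m
BMI = 77.5 / 1.43^2
BMI = 37.9 kg/m^2


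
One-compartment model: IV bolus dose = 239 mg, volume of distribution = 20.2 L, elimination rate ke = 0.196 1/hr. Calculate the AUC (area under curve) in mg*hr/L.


C0 = Dose/Vd = 239/20.2 = 11.8317 mg/L
AUC = C0/ke = 11.8317/0.196
AUC = 60.37 mg*hr/L


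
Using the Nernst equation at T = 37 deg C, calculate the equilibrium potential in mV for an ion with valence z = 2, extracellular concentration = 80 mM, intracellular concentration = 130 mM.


E = (RT/(zF)) * ln(C_out/C_in)
T = 37 + 273.15 = 310.15 K
E = (8.314 * 310.15 / (2 * 96485)) * ln(80/130)
E = -6.488 mV


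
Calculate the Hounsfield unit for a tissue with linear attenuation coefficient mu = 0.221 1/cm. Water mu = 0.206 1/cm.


HU = ((mu_tissue - mu_water) / mu_water) * 1000
HU = ((0.221 - 0.206) / 0.206) * 1000
HU = 72.82


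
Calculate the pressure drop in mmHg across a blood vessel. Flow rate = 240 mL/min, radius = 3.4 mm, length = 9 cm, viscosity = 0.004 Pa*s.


dP = 8*mu*L*Q / (pi*r^4)
Q = 240 mL/min = 4e-06 m^3/s
dP = 27.4402 Pa = 27.4402 / 133.322 mmHg = 0.2058 mmHg
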